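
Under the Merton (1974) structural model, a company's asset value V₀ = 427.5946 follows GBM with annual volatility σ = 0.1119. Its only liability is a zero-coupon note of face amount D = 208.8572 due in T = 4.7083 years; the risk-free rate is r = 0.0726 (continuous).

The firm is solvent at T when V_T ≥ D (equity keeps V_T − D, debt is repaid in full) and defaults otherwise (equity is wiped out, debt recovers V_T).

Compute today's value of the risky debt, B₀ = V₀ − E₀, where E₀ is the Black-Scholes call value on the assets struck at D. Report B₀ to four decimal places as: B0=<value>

d₁ = [ln(V₀/D) + (r + σ²/2)T] / (σ√T)
   = [ln(427.5946/208.8572) + (0.0726 + 0.5·0.1119²)·4.7083] / (0.1119·√4.7083)
   = [0.716525 + 0.371300] / 0.242808 = 4.480195
d₂ = d₁ − σ√T = 4.480195 − 0.242808 = 4.237388
N(d₁) = 0.999996,  N(d₂) = 0.999989,  e^(−rT) = 0.710474
E₀ = V₀·N(d₁) − D·e^(−rT)·N(d₂)
   = 427.5946·0.999996 − 208.8572·0.710474·0.999989 = 279.207022
B₀ = V₀ − E₀ = 427.5946 − 279.207022 = 148.387578

B0=148.3876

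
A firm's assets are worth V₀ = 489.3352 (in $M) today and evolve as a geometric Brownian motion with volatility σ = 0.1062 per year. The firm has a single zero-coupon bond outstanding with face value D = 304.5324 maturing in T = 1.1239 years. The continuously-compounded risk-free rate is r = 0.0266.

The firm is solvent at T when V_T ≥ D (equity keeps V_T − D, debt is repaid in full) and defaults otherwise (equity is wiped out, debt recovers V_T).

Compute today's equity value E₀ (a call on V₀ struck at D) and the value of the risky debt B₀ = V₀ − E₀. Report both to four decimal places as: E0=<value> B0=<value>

E0=193.7723 B0=295.5629

d₁ = [ln(V₀/D) + (r + σ²/2)T] / (σ√T)
   = [ln(489.3352/304.5324) + (0.0266 + 0.5·0.1062²)·1.1239] / (0.1062·√1.1239)
   = [0.474270 + 0.036234] / 0.112587 = 4.534305
d₂ = d₁ − σ√T = 4.534305 − 0.112587 = 4.421718
N(d₁) = 0.999997,  N(d₂) = 0.999995,  e^(−rT) = 0.970547
E₀ = V₀·N(d₁) − D·e^(−rT)·N(d₂)
   = 489.3352·0.999997 − 304.5324·0.970547·0.999995 = 193.772312
B₀ = V₀ − E₀ = 489.3352 − 193.772312 = 295.562888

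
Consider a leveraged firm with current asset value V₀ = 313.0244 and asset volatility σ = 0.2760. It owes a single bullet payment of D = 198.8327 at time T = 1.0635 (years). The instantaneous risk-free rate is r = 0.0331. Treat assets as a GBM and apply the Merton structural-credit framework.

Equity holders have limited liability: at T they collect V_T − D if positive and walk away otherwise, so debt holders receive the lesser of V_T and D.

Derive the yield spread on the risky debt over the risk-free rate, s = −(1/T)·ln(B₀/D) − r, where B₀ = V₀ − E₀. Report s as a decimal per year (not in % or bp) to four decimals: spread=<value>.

d₁ = [ln(V₀/D) + (r + σ²/2)T] / (σ√T)
   = [ln(313.0244/198.8327) + (0.0331 + 0.5·0.2760²)·1.0635] / (0.2760·√1.0635)
   = [0.453817 + 0.075708] / 0.284628 = 1.860413
d₂ = d₁ − σ√T = 1.860413 − 0.284628 = 1.575785
N(d₁) = 0.968586,  N(d₂) = 0.942462,  e^(−rT) = 0.965411
E₀ = V₀·N(d₁) − D·e^(−rT)·N(d₂)
   = 313.0244·0.968586 − 198.8327·0.965411·0.942462 = 122.280667
B₀ = V₀ − E₀ = 313.0244 − 122.280667 = 190.743733
spread = −(1/T)·ln(B₀/D) − r = −(1/1.0635)·ln(190.743733/198.8327) − 0.0331 = 0.00595308

spread=0.0060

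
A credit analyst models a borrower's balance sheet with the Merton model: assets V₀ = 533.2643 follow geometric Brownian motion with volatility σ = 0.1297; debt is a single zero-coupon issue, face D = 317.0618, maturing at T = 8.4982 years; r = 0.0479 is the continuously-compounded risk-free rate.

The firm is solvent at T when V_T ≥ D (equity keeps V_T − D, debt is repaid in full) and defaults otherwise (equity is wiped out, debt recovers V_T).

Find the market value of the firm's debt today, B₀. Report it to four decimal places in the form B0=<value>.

B0=210.7463

d₁ = [ln(V₀/D) + (r + σ²/2)T] / (σ√T)
   = [ln(533.2643/317.0618) + (0.0479 + 0.5·0.1297²)·8.4982] / (0.1297·√8.4982)
   = [0.519920 + 0.478543] / 0.378097 = 2.640757
d₂ = d₁ − σ√T = 2.640757 − 0.378097 = 2.262660
N(d₁) = 0.995864,  N(d₂) = 0.988172,  e^(−rT) = 0.665602
E₀ = V₀·N(d₁) − D·e^(−rT)·N(d₂)
   = 533.2643·0.995864 − 317.0618·0.665602·0.988172 = 322.518021
B₀ = V₀ − E₀ = 533.2643 − 322.518021 = 210.746279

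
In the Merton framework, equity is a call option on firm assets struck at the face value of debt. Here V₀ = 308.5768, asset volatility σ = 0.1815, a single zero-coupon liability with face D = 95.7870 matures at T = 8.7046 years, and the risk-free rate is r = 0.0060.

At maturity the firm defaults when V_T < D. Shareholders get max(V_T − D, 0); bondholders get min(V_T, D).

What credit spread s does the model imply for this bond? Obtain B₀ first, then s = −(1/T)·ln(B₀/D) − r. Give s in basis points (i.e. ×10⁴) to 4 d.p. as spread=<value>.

d₁ = [ln(V₀/D) + (r + σ²/2)T] / (σ√T)
   = [ln(308.5768/95.7870) + (0.0060 + 0.5·0.1815²)·8.7046] / (0.1815·√8.7046)
   = [1.169844 + 0.195602] / 0.535490 = 2.549902
d₂ = d₁ − σ√T = 2.549902 − 0.535490 = 2.014412
N(d₁) = 0.994612,  N(d₂) = 0.978017,  e^(−rT) = 0.949113
E₀ = V₀·N(d₁) − D·e^(−rT)·N(d₂)
   = 308.5768·0.994612 − 95.7870·0.949113·0.978017 = 218.000168
B₀ = V₀ − E₀ = 308.5768 − 218.000168 = 90.576632
spread = −(1/T)·ln(B₀/D) − r = −(1/8.7046)·ln(90.576632/95.7870) − 0.0060 = 0.00042542
in basis points: 0.00042542 × 10⁴ = 4.2542 bp

spread=4.2542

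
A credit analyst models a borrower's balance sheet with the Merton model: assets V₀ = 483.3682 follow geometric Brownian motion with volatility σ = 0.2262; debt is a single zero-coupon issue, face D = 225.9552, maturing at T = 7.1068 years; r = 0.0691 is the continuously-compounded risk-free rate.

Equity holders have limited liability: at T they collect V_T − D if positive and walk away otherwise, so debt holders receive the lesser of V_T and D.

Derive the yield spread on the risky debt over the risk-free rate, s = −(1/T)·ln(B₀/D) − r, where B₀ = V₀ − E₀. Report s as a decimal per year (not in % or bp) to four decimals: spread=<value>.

spread=0.0011

d₁ = [ln(V₀/D) + (r + σ²/2)T] / (σ√T)
   = [ln(483.3682/225.9552) + (0.0691 + 0.5·0.2262²)·7.1068] / (0.2262·√7.1068)
   = [0.760442 + 0.672895] / 0.603017 = 2.376942
d₂ = d₁ − σ√T = 2.376942 − 0.603017 = 1.773925
N(d₁) = 0.991272,  N(d₂) = 0.961962,  e^(−rT) = 0.611965
E₀ = V₀·N(d₁) − D·e^(−rT)·N(d₂)
   = 483.3682·0.991272 − 225.9552·0.611965·0.961962 = 346.132185
B₀ = V₀ − E₀ = 483.3682 − 346.132185 = 137.236015
spread = −(1/T)·ln(B₀/D) − r = −(1/7.1068)·ln(137.236015/225.9552) − 0.0691 = 0.00106302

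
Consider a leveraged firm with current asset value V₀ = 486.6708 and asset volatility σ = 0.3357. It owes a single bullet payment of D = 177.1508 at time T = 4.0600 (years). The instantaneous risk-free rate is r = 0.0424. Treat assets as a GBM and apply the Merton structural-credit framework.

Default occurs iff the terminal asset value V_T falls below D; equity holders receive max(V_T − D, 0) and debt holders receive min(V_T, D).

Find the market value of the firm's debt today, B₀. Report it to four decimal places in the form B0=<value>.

d₁ = [ln(V₀/D) + (r + σ²/2)T] / (σ√T)
   = [ln(486.6708/177.1508) + (0.0424 + 0.5·0.3357²)·4.0600] / (0.3357·√4.0600)
   = [1.010587 + 0.400914] / 0.676417 = 2.086732
d₂ = d₁ − σ√T = 2.086732 − 0.676417 = 1.410315
N(d₁) = 0.981544,  N(d₂) = 0.920777,  e^(−rT) = 0.841858
E₀ = V₀·N(d₁) − D·e^(−rT)·N(d₂)
   = 486.6708·0.981544 − 177.1508·0.841858·0.920777 = 340.367940
B₀ = V₀ − E₀ = 486.6708 − 340.367940 = 146.302860

B0=146.3029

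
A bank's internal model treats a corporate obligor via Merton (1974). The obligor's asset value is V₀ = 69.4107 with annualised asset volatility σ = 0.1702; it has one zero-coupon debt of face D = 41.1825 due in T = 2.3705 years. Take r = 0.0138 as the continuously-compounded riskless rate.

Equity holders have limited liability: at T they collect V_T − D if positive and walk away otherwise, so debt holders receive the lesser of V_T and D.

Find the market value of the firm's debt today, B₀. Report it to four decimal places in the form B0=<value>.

d₁ = [ln(V₀/D) + (r + σ²/2)T] / (σ√T)
   = [ln(69.4107/41.1825) + (0.0138 + 0.5·0.1702²)·2.3705] / (0.1702·√2.3705)
   = [0.522028 + 0.067047] / 0.262047 = 2.247972
d₂ = d₁ − σ√T = 2.247972 − 0.262047 = 1.985925
N(d₁) = 0.987711,  N(d₂) = 0.976479,  e^(−rT) = 0.967816
E₀ = V₀·N(d₁) − D·e^(−rT)·N(d₂)
   = 69.4107·0.987711 − 41.1825·0.967816·0.976479 = 29.638087
B₀ = V₀ − E₀ = 69.4107 − 29.638087 = 39.772613

B0=39.7726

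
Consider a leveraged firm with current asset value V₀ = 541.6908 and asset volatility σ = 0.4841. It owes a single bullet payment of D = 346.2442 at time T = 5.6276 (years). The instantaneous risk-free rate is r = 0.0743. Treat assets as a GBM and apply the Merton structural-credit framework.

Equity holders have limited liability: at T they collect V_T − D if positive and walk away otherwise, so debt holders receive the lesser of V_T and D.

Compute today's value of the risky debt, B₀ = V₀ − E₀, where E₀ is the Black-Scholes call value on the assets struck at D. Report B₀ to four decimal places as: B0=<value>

d₁ = [ln(V₀/D) + (r + σ²/2)T] / (σ√T)
   = [ln(541.6908/346.2442) + (0.0743 + 0.5·0.4841²)·5.6276] / (0.4841·√5.6276)
   = [0.447551 + 1.077553] / 1.148409 = 1.328014
d₂ = d₁ − σ√T = 1.328014 − 1.148409 = 0.179605
N(d₁) = 0.907913,  N(d₂) = 0.571269,  e^(−rT) = 0.658276
E₀ = V₀·N(d₁) − D·e^(−rT)·N(d₂)
   = 541.6908·0.907913 − 346.2442·0.658276·0.571269 = 361.602266
B₀ = V₀ − E₀ = 541.6908 − 361.602266 = 180.088534

B0=180.0885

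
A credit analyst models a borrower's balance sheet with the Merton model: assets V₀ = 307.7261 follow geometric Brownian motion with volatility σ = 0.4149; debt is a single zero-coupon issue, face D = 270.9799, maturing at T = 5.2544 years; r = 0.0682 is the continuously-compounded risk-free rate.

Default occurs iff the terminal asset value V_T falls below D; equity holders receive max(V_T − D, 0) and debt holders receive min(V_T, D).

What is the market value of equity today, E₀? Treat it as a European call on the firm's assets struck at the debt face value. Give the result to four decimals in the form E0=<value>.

E0=160.5302

d₁ = [ln(V₀/D) + (r + σ²/2)T] / (σ√T)
   = [ln(307.7261/270.9799) + (0.0682 + 0.5·0.4149²)·5.2544] / (0.4149·√5.2544)
   = [0.127165 + 0.810602] / 0.951054 = 0.986030
d₂ = d₁ − σ√T = 0.986030 − 0.951054 = 0.034976
N(d₁) = 0.837941,  N(d₂) = 0.513951,  e^(−rT) = 0.698828
E₀ = V₀·N(d₁) − D·e^(−rT)·N(d₂)
   = 307.7261·0.837941 − 270.9799·0.698828·0.513951 = 160.530207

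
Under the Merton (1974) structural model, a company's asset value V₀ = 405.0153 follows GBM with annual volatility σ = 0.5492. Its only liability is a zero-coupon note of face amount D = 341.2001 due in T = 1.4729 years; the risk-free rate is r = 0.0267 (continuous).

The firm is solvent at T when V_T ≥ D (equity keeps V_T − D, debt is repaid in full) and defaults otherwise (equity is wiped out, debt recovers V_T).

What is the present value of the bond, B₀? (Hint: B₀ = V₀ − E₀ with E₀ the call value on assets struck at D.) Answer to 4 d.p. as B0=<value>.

B0=266.2901

d₁ = [ln(V₀/D) + (r + σ²/2)T] / (σ√T)
   = [ln(405.0153/341.2001) + (0.0267 + 0.5·0.5492²)·1.4729] / (0.5492·√1.4729)
   = [0.171456 + 0.261455] / 0.666526 = 0.649503
d₂ = d₁ − σ√T = 0.649503 − 0.666526 = -0.017023
N(d₁) = 0.741993,  N(d₂) = 0.493209,  e^(−rT) = 0.961437
E₀ = V₀·N(d₁) − D·e^(−rT)·N(d₂)
   = 405.0153·0.741993 − 341.2001·0.961437·0.493209 = 138.725193
B₀ = V₀ − E₀ = 405.0153 − 138.725193 = 266.290107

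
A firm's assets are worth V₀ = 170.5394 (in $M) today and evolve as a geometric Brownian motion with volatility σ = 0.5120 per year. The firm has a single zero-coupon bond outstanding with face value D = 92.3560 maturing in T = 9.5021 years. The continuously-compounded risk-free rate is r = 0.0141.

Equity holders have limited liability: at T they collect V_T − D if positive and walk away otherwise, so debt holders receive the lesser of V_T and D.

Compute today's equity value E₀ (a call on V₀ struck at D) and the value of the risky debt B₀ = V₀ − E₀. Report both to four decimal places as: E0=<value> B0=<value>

d₁ = [ln(V₀/D) + (r + σ²/2)T] / (σ√T)
   = [ln(170.5394/92.3560) + (0.0141 + 0.5·0.5120²)·9.5021] / (0.5120·√9.5021)
   = [0.613316 + 1.379439] / 1.578264 = 1.262624
d₂ = d₁ − σ√T = 1.262624 − 1.578264 = -0.315640
N(d₁) = 0.896638,  N(d₂) = 0.376138,  e^(−rT) = 0.874608
E₀ = V₀·N(d₁) − D·e^(−rT)·N(d₂)
   = 170.5394·0.896638 − 92.3560·0.874608·0.376138 = 122.529444
B₀ = V₀ − E₀ = 170.5394 − 122.529444 = 48.009956

E0=122.5294 B0=48.0100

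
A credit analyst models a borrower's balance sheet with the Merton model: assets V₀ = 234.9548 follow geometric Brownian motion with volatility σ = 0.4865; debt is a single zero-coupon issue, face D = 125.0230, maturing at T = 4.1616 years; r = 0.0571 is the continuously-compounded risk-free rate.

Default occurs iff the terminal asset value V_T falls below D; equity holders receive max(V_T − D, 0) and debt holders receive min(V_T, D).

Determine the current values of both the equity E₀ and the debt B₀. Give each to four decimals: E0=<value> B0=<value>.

d₁ = [ln(V₀/D) + (r + σ²/2)T] / (σ√T)
   = [ln(234.9548/125.0230) + (0.0571 + 0.5·0.4865²)·4.1616] / (0.4865·√4.1616)
   = [0.630895 + 0.730116] / 0.992460 = 1.371351
d₂ = d₁ − σ√T = 1.371351 − 0.992460 = 0.378891
N(d₁) = 0.914867,  N(d₂) = 0.647616,  e^(−rT) = 0.788496
E₀ = V₀·N(d₁) − D·e^(−rT)·N(d₂)
   = 234.9548·0.914867 − 125.0230·0.788496·0.647616 = 151.110374
B₀ = V₀ − E₀ = 234.9548 − 151.110374 = 83.844426

E0=151.1104 B0=83.8444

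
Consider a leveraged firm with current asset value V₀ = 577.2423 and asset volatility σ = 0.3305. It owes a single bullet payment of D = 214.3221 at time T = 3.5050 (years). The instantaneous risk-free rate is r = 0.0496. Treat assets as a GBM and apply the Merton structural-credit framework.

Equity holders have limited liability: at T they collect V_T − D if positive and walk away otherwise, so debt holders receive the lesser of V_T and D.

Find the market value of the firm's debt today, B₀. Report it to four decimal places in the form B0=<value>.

d₁ = [ln(V₀/D) + (r + σ²/2)T] / (σ√T)
   = [ln(577.2423/214.3221) + (0.0496 + 0.5·0.3305²)·3.5050] / (0.3305·√3.5050)
   = [0.990782 + 0.365274] / 0.618750 = 2.191604
d₂ = d₁ − σ√T = 2.191604 − 0.618750 = 1.572854
N(d₁) = 0.985796,  N(d₂) = 0.942124,  e^(−rT) = 0.840425
E₀ = V₀·N(d₁) − D·e^(−rT)·N(d₂)
   = 577.2423·0.985796 − 214.3221·0.840425·0.942124 = 399.346326
B₀ = V₀ − E₀ = 577.2423 − 399.346326 = 177.895974

B0=177.8960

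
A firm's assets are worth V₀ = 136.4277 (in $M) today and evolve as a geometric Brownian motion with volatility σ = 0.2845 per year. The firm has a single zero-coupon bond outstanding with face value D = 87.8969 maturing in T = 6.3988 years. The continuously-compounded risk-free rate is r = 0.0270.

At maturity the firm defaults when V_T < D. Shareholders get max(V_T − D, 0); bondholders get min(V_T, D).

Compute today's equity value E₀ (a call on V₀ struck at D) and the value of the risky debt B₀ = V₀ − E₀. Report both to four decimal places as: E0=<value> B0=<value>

d₁ = [ln(V₀/D) + (r + σ²/2)T] / (σ√T)
   = [ln(136.4277/87.8969) + (0.0270 + 0.5·0.2845²)·6.3988] / (0.2845·√6.3988)
   = [0.439630 + 0.431728] / 0.719667 = 1.210780
d₂ = d₁ − σ√T = 1.210780 − 0.719667 = 0.491113
N(d₁) = 0.887010,  N(d₂) = 0.688327,  e^(−rT) = 0.841333
E₀ = V₀·N(d₁) − D·e^(−rT)·N(d₂)
   = 136.4277·0.887010 − 87.8969·0.841333·0.688327 = 70.110594
B₀ = V₀ − E₀ = 136.4277 − 70.110594 = 66.317106

E0=70.1106 B0=66.3171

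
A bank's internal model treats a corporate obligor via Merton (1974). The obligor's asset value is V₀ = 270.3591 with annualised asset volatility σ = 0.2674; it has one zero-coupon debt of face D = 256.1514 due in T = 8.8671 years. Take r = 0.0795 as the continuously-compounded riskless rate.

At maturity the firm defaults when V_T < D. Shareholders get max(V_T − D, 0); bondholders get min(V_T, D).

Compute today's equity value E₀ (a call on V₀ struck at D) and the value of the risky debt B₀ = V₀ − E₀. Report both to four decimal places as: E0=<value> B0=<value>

E0=156.5464 B0=113.8127

d₁ = [ln(V₀/D) + (r + σ²/2)T] / (σ√T)
   = [ln(270.3591/256.1514) + (0.0795 + 0.5·0.2674²)·8.8671] / (0.2674·√8.8671)
   = [0.053982 + 1.021946] / 0.796255 = 1.351235
d₂ = d₁ − σ√T = 1.351235 − 0.796255 = 0.554980
N(d₁) = 0.911690,  N(d₂) = 0.710546,  e^(−rT) = 0.494141
E₀ = V₀·N(d₁) − D·e^(−rT)·N(d₂)
   = 270.3591·0.911690 − 256.1514·0.494141·0.710546 = 156.546401
B₀ = V₀ − E₀ = 270.3591 − 156.546401 = 113.812699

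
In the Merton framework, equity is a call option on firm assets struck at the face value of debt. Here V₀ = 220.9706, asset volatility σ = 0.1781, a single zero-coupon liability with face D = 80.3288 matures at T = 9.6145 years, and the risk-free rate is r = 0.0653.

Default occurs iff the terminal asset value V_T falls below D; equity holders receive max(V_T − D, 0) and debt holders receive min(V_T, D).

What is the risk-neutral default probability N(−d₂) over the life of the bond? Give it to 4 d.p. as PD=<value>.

PD=0.0035

d₁ = [ln(V₀/D) + (r + σ²/2)T] / (σ√T)
   = [ln(220.9706/80.3288) + (0.0653 + 0.5·0.1781²)·9.6145] / (0.1781·√9.6145)
   = [1.011901 + 0.780311] / 0.552239 = 3.245355
d₂ = d₁ − σ√T = 3.245355 − 0.552239 = 2.693116
risk-neutral PD = N(−d₂) = N(-2.693116) = 0.003539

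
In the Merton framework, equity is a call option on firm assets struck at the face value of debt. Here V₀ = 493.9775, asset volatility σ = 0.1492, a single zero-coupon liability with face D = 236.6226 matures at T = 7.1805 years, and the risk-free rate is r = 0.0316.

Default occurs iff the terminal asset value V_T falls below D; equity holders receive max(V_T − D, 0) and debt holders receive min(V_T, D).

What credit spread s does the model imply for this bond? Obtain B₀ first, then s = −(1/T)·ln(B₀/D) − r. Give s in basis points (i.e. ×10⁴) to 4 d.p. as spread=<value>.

d₁ = [ln(V₀/D) + (r + σ²/2)T] / (σ√T)
   = [ln(493.9775/236.6226) + (0.0316 + 0.5·0.1492²)·7.1805] / (0.1492·√7.1805)
   = [0.736024 + 0.306825] / 0.399803 = 2.608405
d₂ = d₁ − σ√T = 2.608405 − 0.399803 = 2.208602
N(d₁) = 0.995452,  N(d₂) = 0.986399,  e^(−rT) = 0.796997
E₀ = V₀·N(d₁) − D·e^(−rT)·N(d₂)
   = 493.9775·0.995452 − 236.6226·0.796997·0.986399 = 305.708164
B₀ = V₀ − E₀ = 493.9775 − 305.708164 = 188.269336
spread = −(1/T)·ln(B₀/D) − r = −(1/7.1805)·ln(188.269336/236.6226) − 0.0316 = 0.00023523
in basis points: 0.00023523 × 10⁴ = 2.3523 bp

spread=2.3523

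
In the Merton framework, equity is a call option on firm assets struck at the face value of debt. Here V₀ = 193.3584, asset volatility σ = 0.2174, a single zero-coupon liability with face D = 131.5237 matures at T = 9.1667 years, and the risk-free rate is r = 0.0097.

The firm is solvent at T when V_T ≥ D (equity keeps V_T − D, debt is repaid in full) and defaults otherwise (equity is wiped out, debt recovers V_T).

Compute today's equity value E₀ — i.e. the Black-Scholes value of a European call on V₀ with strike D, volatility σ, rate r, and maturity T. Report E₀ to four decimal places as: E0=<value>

d₁ = [ln(V₀/D) + (r + σ²/2)T] / (σ√T)
   = [ln(193.3584/131.5237) + (0.0097 + 0.5·0.2174²)·9.1667] / (0.2174·√9.1667)
   = [0.385358 + 0.305539] / 0.658212 = 1.049657
d₂ = d₁ − σ√T = 1.049657 − 0.658212 = 0.391444
N(d₁) = 0.853062,  N(d₂) = 0.652266,  e^(−rT) = 0.914922
E₀ = V₀·N(d₁) − D·e^(−rT)·N(d₂)
   = 193.3584·0.853062 − 131.5237·0.914922·0.652266 = 86.457068

E0=86.4571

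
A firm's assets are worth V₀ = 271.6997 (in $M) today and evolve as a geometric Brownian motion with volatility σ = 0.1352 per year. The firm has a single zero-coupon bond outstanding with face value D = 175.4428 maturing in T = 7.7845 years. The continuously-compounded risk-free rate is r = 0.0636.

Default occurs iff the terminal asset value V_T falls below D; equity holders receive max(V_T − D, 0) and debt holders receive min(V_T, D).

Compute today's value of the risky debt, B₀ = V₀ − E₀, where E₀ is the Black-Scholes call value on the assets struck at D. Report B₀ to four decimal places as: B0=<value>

B0=106.7963

d₁ = [ln(V₀/D) + (r + σ²/2)T] / (σ√T)
   = [ln(271.6997/175.4428) + (0.0636 + 0.5·0.1352²)·7.7845] / (0.1352·√7.7845)
   = [0.437384 + 0.566241] / 0.377218 = 2.660599
d₂ = d₁ − σ√T = 2.660599 − 0.377218 = 2.283382
N(d₁) = 0.996100,  N(d₂) = 0.988796,  e^(−rT) = 0.609513
E₀ = V₀·N(d₁) − D·e^(−rT)·N(d₂)
   = 271.6997·0.996100 − 175.4428·0.609513·0.988796 = 164.903386
B₀ = V₀ − E₀ = 271.6997 − 164.903386 = 106.796314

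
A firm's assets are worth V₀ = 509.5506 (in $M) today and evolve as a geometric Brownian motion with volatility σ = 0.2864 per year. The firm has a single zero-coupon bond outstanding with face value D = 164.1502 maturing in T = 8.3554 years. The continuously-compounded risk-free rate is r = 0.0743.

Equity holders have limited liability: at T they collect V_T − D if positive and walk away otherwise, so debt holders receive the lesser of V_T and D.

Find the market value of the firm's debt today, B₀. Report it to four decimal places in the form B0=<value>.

d₁ = [ln(V₀/D) + (r + σ²/2)T] / (σ√T)
   = [ln(509.5506/164.1502) + (0.0743 + 0.5·0.2864²)·8.3554] / (0.2864·√8.3554)
   = [1.132747 + 0.963482] / 0.827859 = 2.532107
d₂ = d₁ − σ√T = 2.532107 − 0.827859 = 1.704248
N(d₁) = 0.994331,  N(d₂) = 0.955833,  e^(−rT) = 0.537511
E₀ = V₀·N(d₁) − D·e^(−rT)·N(d₂)
   = 509.5506·0.994331 − 164.1502·0.537511·0.955833 = 422.326453
B₀ = V₀ − E₀ = 509.5506 − 422.326453 = 87.224147

B0=87.2241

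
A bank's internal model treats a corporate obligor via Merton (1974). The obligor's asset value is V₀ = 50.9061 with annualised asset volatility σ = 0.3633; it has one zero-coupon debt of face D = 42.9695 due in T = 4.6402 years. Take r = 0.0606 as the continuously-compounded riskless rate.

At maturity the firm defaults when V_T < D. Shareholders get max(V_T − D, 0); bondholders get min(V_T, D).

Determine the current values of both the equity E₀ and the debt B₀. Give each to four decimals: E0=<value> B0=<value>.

E0=23.8251 B0=27.0810

d₁ = [ln(V₀/D) + (r + σ²/2)T] / (σ√T)
   = [ln(50.9061/42.9695) + (0.0606 + 0.5·0.3633²)·4.6402] / (0.3633·√4.6402)
   = [0.169492 + 0.587419] / 0.782589 = 0.967189
d₂ = d₁ − σ√T = 0.967189 − 0.782589 = 0.184599
N(d₁) = 0.833275,  N(d₂) = 0.573228,  e^(−rT) = 0.754880
E₀ = V₀·N(d₁) − D·e^(−rT)·N(d₂)
   = 50.9061·0.833275 − 42.9695·0.754880·0.573228 = 23.825074
B₀ = V₀ − E₀ = 50.9061 − 23.825074 = 27.081026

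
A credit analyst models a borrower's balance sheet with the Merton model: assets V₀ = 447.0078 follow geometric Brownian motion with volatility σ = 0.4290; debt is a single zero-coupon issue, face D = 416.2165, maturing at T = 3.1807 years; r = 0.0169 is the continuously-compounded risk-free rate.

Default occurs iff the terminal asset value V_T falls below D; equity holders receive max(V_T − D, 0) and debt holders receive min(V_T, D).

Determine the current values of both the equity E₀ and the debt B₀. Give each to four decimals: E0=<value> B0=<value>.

d₁ = [ln(V₀/D) + (r + σ²/2)T] / (σ√T)
   = [ln(447.0078/416.2165) + (0.0169 + 0.5·0.4290²)·3.1807] / (0.4290·√3.1807)
   = [0.071370 + 0.346443] / 0.765101 = 0.546090
d₂ = d₁ − σ√T = 0.546090 − 0.765101 = -0.219011
N(d₁) = 0.707498,  N(d₂) = 0.413321,  e^(−rT) = 0.947665
E₀ = V₀·N(d₁) − D·e^(−rT)·N(d₂)
   = 447.0078·0.707498 − 416.2165·0.947665·0.413321 = 153.229338
B₀ = V₀ − E₀ = 447.0078 − 153.229338 = 293.778462

E0=153.2293 B0=293.7785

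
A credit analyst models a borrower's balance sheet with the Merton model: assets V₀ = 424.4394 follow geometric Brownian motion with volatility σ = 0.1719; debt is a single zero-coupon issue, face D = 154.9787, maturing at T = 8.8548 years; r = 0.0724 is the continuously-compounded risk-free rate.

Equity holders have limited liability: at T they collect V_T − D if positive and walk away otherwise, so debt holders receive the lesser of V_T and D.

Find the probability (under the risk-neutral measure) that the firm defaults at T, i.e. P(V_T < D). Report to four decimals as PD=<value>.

d₁ = [ln(V₀/D) + (r + σ²/2)T] / (σ√T)
   = [ln(424.4394/154.9787) + (0.0724 + 0.5·0.1719²)·8.8548] / (0.1719·√8.8548)
   = [1.007482 + 0.771915] / 0.511523 = 3.478625
d₂ = d₁ − σ√T = 3.478625 − 0.511523 = 2.967102
risk-neutral PD = N(−d₂) = N(-2.967102) = 0.001503

PD=0.0015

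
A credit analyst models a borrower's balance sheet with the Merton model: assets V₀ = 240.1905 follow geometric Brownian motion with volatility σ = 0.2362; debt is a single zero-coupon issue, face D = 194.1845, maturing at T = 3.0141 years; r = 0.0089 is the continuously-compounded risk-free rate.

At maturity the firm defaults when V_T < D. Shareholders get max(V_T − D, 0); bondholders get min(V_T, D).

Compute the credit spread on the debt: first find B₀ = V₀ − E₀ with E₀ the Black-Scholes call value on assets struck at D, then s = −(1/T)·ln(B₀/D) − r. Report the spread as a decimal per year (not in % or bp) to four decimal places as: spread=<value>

d₁ = [ln(V₀/D) + (r + σ²/2)T] / (σ√T)
   = [ln(240.1905/194.1845) + (0.0089 + 0.5·0.2362²)·3.0141] / (0.2362·√3.0141)
   = [0.212624 + 0.110904] / 0.410071 = 0.788957
d₂ = d₁ − σ√T = 0.788957 − 0.410071 = 0.378886
N(d₁) = 0.784931,  N(d₂) = 0.647614,  e^(−rT) = 0.973531
E₀ = V₀·N(d₁) − D·e^(−rT)·N(d₂)
   = 240.1905·0.784931 − 194.1845·0.973531·0.647614 = 66.105136
B₀ = V₀ − E₀ = 240.1905 − 66.105136 = 174.085364
spread = −(1/T)·ln(B₀/D) − r = −(1/3.0141)·ln(174.085364/194.1845) − 0.0089 = 0.02735061

spread=0.0274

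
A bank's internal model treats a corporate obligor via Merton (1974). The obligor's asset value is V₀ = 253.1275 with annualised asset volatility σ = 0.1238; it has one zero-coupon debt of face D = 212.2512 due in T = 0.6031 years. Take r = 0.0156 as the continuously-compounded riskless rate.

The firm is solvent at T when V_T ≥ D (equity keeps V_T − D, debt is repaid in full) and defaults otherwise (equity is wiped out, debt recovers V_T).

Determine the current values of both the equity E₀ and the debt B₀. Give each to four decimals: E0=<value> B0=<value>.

E0=43.0905 B0=210.0370

d₁ = [ln(V₀/D) + (r + σ²/2)T] / (σ√T)
   = [ln(253.1275/212.2512) + (0.0156 + 0.5·0.1238²)·0.6031] / (0.1238·√0.6031)
   = [0.176123 + 0.014030] / 0.096142 = 1.977824
d₂ = d₁ − σ√T = 1.977824 − 0.096142 = 1.881681
N(d₁) = 0.976026,  N(d₂) = 0.970060,  e^(−rT) = 0.990636
E₀ = V₀·N(d₁) − D·e^(−rT)·N(d₂)
   = 253.1275·0.976026 − 212.2512·0.990636·0.970060 = 43.090537
B₀ = V₀ − E₀ = 253.1275 − 43.090537 = 210.036963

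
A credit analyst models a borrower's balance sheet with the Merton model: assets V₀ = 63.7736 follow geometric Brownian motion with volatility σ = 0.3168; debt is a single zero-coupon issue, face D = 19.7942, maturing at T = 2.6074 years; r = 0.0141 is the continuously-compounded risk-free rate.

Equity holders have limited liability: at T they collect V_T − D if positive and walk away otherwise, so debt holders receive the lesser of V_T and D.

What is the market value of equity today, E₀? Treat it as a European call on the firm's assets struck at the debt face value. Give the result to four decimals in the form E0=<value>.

d₁ = [ln(V₀/D) + (r + σ²/2)T] / (σ√T)
   = [ln(63.7736/19.7942) + (0.0141 + 0.5·0.3168²)·2.6074] / (0.3168·√2.6074)
   = [1.169950 + 0.167607] / 0.511551 = 2.614708
d₂ = d₁ − σ√T = 2.614708 − 0.511551 = 2.103157
N(d₁) = 0.995535,  N(d₂) = 0.982274,  e^(−rT) = 0.963903
E₀ = V₀·N(d₁) − D·e^(−rT)·N(d₂)
   = 63.7736·0.995535 − 19.7942·0.963903·0.982274 = 44.747352

E0=44.7474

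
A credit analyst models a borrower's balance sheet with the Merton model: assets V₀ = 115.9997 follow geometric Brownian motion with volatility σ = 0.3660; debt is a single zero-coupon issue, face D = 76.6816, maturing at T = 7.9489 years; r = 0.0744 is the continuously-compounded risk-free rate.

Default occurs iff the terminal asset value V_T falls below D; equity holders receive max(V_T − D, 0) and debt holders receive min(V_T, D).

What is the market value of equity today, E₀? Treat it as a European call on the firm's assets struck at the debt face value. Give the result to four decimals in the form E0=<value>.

d₁ = [ln(V₀/D) + (r + σ²/2)T] / (σ√T)
   = [ln(115.9997/76.6816) + (0.0744 + 0.5·0.3660²)·7.9489] / (0.3660·√7.9489)
   = [0.413926 + 1.123800] / 1.031893 = 1.490199
d₂ = d₁ − σ√T = 1.490199 − 1.031893 = 0.458306
N(d₁) = 0.931914,  N(d₂) = 0.676634,  e^(−rT) = 0.553553
E₀ = V₀·N(d₁) − D·e^(−rT)·N(d₂)
   = 115.9997·0.931914 − 76.6816·0.553553·0.676634 = 79.380464

E0=79.3805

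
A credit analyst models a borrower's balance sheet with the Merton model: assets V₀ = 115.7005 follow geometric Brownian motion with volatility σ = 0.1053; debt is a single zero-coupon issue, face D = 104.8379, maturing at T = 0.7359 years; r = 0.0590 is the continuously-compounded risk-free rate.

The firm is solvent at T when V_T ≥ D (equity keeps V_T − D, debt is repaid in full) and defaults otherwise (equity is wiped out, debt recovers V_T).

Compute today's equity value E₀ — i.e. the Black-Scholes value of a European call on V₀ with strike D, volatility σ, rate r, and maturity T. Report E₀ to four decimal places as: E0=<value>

E0=15.5585

d₁ = [ln(V₀/D) + (r + σ²/2)T] / (σ√T)
   = [ln(115.7005/104.8379) + (0.0590 + 0.5·0.1053²)·0.7359] / (0.1053·√0.7359)
   = [0.098590 + 0.047498] / 0.090331 = 1.617244
d₂ = d₁ − σ√T = 1.617244 − 0.090331 = 1.526913
N(d₁) = 0.947087,  N(d₂) = 0.936609,  e^(−rT) = 0.957511
E₀ = V₀·N(d₁) − D·e^(−rT)·N(d₂)
   = 115.7005·0.947087 − 104.8379·0.957511·0.936609 = 15.558463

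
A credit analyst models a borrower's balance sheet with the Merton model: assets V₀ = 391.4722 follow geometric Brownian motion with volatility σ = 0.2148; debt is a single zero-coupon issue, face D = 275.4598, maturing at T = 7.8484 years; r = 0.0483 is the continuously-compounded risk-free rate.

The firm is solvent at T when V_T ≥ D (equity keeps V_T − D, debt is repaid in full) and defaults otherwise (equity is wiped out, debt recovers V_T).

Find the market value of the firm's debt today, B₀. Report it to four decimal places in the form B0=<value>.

d₁ = [ln(V₀/D) + (r + σ²/2)T] / (σ√T)
   = [ln(391.4722/275.4598) + (0.0483 + 0.5·0.2148²)·7.8484] / (0.2148·√7.8484)
   = [0.351473 + 0.560137] / 0.601762 = 1.514900
d₂ = d₁ − σ√T = 1.514900 − 0.601762 = 0.913138
N(d₁) = 0.935101,  N(d₂) = 0.819415,  e^(−rT) = 0.684492
E₀ = V₀·N(d₁) − D·e^(−rT)·N(d₂)
   = 391.4722·0.935101 − 275.4598·0.684492·0.819415 = 211.565286
B₀ = V₀ − E₀ = 391.4722 − 211.565286 = 179.906914

B0=179.9069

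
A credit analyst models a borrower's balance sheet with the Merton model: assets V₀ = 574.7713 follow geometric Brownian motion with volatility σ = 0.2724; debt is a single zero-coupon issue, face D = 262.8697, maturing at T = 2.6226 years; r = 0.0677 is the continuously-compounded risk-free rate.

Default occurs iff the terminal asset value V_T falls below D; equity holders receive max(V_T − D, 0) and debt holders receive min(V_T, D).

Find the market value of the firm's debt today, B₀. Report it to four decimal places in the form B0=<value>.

B0=219.3007

d₁ = [ln(V₀/D) + (r + σ²/2)T] / (σ√T)
   = [ln(574.7713/262.8697) + (0.0677 + 0.5·0.2724²)·2.6226] / (0.2724·√2.6226)
   = [0.782314 + 0.274851] / 0.441137 = 2.396456
d₂ = d₁ − σ√T = 2.396456 − 0.441137 = 1.955319
N(d₁) = 0.991723,  N(d₂) = 0.974727,  e^(−rT) = 0.837319
E₀ = V₀·N(d₁) − D·e^(−rT)·N(d₂)
   = 574.7713·0.991723 − 262.8697·0.837319·0.974727 = 355.470622
B₀ = V₀ − E₀ = 574.7713 − 355.470622 = 219.300678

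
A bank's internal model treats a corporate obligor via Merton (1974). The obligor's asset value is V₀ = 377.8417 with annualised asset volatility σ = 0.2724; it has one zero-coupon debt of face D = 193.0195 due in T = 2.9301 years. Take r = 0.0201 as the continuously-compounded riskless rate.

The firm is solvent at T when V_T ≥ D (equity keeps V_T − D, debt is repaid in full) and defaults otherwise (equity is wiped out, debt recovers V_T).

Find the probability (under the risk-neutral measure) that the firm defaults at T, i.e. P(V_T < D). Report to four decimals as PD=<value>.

PD=0.0912

d₁ = [ln(V₀/D) + (r + σ²/2)T] / (σ√T)
   = [ln(377.8417/193.0195) + (0.0201 + 0.5·0.2724²)·2.9301] / (0.2724·√2.9301)
   = [0.671684 + 0.167604] / 0.466282 = 1.799960
d₂ = d₁ − σ√T = 1.799960 − 0.466282 = 1.333679
risk-neutral PD = N(−d₂) = N(-1.333679) = 0.091155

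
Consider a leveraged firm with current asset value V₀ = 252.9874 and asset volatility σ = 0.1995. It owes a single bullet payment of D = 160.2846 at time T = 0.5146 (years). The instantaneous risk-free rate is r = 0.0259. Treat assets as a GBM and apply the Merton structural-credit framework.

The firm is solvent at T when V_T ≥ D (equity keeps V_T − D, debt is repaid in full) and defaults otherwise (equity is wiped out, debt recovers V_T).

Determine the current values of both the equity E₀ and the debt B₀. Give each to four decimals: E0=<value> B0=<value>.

d₁ = [ln(V₀/D) + (r + σ²/2)T] / (σ√T)
   = [ln(252.9874/160.2846) + (0.0259 + 0.5·0.1995²)·0.5146] / (0.1995·√0.5146)
   = [0.456389 + 0.023569] / 0.143113 = 3.353706
d₂ = d₁ − σ√T = 3.353706 − 0.143113 = 3.210593
N(d₁) = 0.999601,  N(d₂) = 0.999338,  e^(−rT) = 0.986760
E₀ = V₀·N(d₁) − D·e^(−rT)·N(d₂)
   = 252.9874·0.999601 − 160.2846·0.986760·0.999338 = 94.828812
B₀ = V₀ − E₀ = 252.9874 − 94.828812 = 158.158588

E0=94.8288 B0=158.1586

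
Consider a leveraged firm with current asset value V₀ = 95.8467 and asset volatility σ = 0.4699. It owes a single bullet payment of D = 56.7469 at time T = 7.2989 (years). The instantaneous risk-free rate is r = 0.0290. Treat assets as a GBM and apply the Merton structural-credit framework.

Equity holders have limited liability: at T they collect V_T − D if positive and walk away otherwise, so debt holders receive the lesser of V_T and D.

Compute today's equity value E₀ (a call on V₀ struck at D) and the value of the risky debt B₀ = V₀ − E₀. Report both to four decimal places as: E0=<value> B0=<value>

E0=63.1316 B0=32.7151

d₁ = [ln(V₀/D) + (r + σ²/2)T] / (σ√T)
   = [ln(95.8467/56.7469) + (0.0290 + 0.5·0.4699²)·7.2989] / (0.4699·√7.2989)
   = [0.524149 + 1.017489] / 1.269504 = 1.214362
d₂ = d₁ − σ√T = 1.214362 − 1.269504 = -0.055142
N(d₁) = 0.887695,  N(d₂) = 0.478013,  e^(−rT) = 0.809233
E₀ = V₀·N(d₁) − D·e^(−rT)·N(d₂)
   = 95.8467·0.887695 − 56.7469·0.809233·0.478013 = 63.131616
B₀ = V₀ − E₀ = 95.8467 − 63.131616 = 32.715084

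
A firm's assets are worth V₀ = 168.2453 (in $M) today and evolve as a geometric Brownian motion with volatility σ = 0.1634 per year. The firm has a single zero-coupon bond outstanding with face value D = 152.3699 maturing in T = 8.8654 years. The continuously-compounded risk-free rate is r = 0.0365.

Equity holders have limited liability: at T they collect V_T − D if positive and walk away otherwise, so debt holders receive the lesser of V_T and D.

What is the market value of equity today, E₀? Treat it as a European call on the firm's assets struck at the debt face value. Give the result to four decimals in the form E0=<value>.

E0=64.9168

d₁ = [ln(V₀/D) + (r + σ²/2)T] / (σ√T)
   = [ln(168.2453/152.3699) + (0.0365 + 0.5·0.1634²)·8.8654] / (0.1634·√8.8654)
   = [0.099112 + 0.441938] / 0.486521 = 1.112081
d₂ = d₁ − σ√T = 1.112081 − 0.486521 = 0.625560
N(d₁) = 0.866948,  N(d₂) = 0.734198,  e^(−rT) = 0.723549
E₀ = V₀·N(d₁) − D·e^(−rT)·N(d₂)
   = 168.2453·0.866948 − 152.3699·0.723549·0.734198 = 64.916760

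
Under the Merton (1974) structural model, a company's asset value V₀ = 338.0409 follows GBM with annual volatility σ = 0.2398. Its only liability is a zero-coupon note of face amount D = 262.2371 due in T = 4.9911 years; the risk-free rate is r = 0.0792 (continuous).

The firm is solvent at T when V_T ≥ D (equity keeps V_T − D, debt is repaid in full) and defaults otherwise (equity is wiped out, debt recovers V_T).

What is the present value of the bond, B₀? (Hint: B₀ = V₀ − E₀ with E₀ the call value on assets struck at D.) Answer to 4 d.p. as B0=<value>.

d₁ = [ln(V₀/D) + (r + σ²/2)T] / (σ√T)
   = [ln(338.0409/262.2371) + (0.0792 + 0.5·0.2398²)·4.9911] / (0.2398·√4.9911)
   = [0.253918 + 0.538799] / 0.535732 = 1.479691
d₂ = d₁ − σ√T = 1.479691 − 0.535732 = 0.943959
N(d₁) = 0.930522,  N(d₂) = 0.827405,  e^(−rT) = 0.673481
E₀ = V₀·N(d₁) − D·e^(−rT)·N(d₂)
   = 338.0409·0.930522 − 262.2371·0.673481·0.827405 = 168.425116
B₀ = V₀ − E₀ = 338.0409 − 168.425116 = 169.615784

B0=169.6158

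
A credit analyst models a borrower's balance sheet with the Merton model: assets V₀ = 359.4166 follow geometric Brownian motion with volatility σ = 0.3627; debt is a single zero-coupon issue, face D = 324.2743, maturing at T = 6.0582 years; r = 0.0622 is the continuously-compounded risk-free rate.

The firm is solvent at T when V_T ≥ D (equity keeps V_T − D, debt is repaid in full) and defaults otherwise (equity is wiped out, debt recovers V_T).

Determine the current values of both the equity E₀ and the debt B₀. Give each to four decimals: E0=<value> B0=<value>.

E0=181.6690 B0=177.7476

d₁ = [ln(V₀/D) + (r + σ²/2)T] / (σ√T)
   = [ln(359.4166/324.2743) + (0.0622 + 0.5·0.3627²)·6.0582] / (0.3627·√6.0582)
   = [0.102892 + 0.775302] / 0.892728 = 0.983720
d₂ = d₁ − σ√T = 0.983720 − 0.892728 = 0.090991
N(d₁) = 0.837373,  N(d₂) = 0.536250,  e^(−rT) = 0.686040
E₀ = V₀·N(d₁) − D·e^(−rT)·N(d₂)
   = 359.4166·0.837373 − 324.2743·0.686040·0.536250 = 181.668971
B₀ = V₀ − E₀ = 359.4166 − 181.668971 = 177.747629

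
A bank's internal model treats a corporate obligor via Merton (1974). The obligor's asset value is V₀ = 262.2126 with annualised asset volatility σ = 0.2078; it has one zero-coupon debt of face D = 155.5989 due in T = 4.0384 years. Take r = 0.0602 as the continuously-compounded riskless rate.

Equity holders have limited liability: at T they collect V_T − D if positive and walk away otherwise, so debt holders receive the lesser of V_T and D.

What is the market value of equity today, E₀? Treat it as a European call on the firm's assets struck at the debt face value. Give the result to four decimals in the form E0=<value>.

d₁ = [ln(V₀/D) + (r + σ²/2)T] / (σ√T)
   = [ln(262.2126/155.5989) + (0.0602 + 0.5·0.2078²)·4.0384] / (0.2078·√4.0384)
   = [0.521874 + 0.330302] / 0.417590 = 2.040701
d₂ = d₁ − σ√T = 2.040701 − 0.417590 = 1.623111
N(d₁) = 0.979360,  N(d₂) = 0.947717,  e^(−rT) = 0.784184
E₀ = V₀·N(d₁) − D·e^(−rT)·N(d₂)
   = 262.2126·0.979360 − 155.5989·0.784184·0.947717 = 141.161759

E0=141.1618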